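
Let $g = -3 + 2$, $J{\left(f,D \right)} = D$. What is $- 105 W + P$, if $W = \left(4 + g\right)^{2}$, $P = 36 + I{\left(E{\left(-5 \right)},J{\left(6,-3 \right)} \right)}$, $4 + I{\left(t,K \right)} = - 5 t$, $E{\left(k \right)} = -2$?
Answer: $-903$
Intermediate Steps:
$I{\left(t,K \right)} = -4 - 5 t$
$g = -1$
$P = 42$ ($P = 36 - -6 = 36 + \left(-4 + 10\right) = 36 + 6 = 42$)
$W = 9$ ($W = \left(4 - 1\right)^{2} = 3^{2} = 9$)
$- 105 W + P = \left(-105\right) 9 + 42 = -945 + 42 = -903$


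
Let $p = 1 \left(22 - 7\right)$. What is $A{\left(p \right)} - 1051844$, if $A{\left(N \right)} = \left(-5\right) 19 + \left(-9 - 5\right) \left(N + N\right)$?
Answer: $-1052359$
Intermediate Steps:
$p = 15$ ($p = 1 \cdot 15 = 15$)
$A{\left(N \right)} = -95 - 28 N$ ($A{\left(N \right)} = -95 - 14 \cdot 2 N = -95 - 28 N$)
$A{\left(p \right)} - 1051844 = \left(-95 - 420\right) - 1051844 = -515 - 1051844 = -1052359$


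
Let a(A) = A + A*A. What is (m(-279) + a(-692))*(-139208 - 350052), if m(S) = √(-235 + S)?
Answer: -233950432720 - 489260*I*√514 ≈ -2.3395e+11 - 1.1092e+7*I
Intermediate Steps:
a(A) = A + A²
(m(-279) + a(-692))*(-139208 - 350052) = (√(-235 - 279) - 692*(1 - 692))*(-139208 - 350052) = (√(-514) - 692*(-691))*(-489260) = (I*√514 + 478172)*(-489260) = (478172 + I*√514)*(-489260) = -233950432720 - 489260*I*√514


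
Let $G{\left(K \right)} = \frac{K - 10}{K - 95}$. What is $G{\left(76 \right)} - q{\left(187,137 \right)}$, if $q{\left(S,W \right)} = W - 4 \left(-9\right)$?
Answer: $- \frac{3353}{19} \approx -176.47$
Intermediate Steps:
$q{\left(S,W \right)} = 36 + W$ ($q{\left(S,W \right)} = W - -36 = W + 36 = 36 + W$)
$G{\left(K \right)} = \frac{-10 + K}{-95 + K}$
$G{\left(76 \right)} - q{\left(187,137 \right)} = \frac{-10 + 76}{-95 + 76} - \left(36 + 137\right) = \frac{1}{-19} \cdot 66 - 173 = \left(- \frac{1}{19}\right) 66 - 173 = - \frac{66}{19} - 173 = - \frac{3353}{19}$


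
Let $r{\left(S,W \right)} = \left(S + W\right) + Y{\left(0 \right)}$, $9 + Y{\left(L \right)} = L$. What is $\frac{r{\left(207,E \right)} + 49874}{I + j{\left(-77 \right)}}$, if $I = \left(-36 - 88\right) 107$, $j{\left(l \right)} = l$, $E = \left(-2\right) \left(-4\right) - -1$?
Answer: $- \frac{50081}{13345} \approx -3.7528$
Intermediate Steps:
$Y{\left(L \right)} = -9 + L$
$E = 9$ ($E = 8 + 1 = 9$)
$r{\left(S,W \right)} = -9 + S + W$ ($r{\left(S,W \right)} = \left(S + W\right) + \left(-9 + 0\right) = \left(S + W\right) - 9 = -9 + S + W$)
$I = -13268$ ($I = \left(-124\right) 107 = -13268$)
$\frac{r{\left(207,E \right)} + 49874}{I + j{\left(-77 \right)}} = \frac{\left(-9 + 207 + 9\right) + 49874}{-13268 - 77} = \frac{207 + 49874}{-13345} = 50081 \left(- \frac{1}{13345}\right) = - \frac{50081}{13345}$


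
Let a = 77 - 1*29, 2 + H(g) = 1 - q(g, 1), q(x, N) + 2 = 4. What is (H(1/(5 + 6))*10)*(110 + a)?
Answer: -4740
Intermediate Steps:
q(x, N) = 2 (q(x, N) = -2 + 4 = 2)
H(g) = -3 (H(g) = -2 + (1 - 1*2) = -2 + (1 - 2) = -2 - 1 = -3)
a = 48 (a = 77 - 29 = 48)
(H(1/(5 + 6))*10)*(110 + a) = (-3*10)*(110 + 48) = -30*158 = -4740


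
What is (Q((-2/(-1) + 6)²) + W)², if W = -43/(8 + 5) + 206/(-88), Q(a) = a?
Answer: 1114024129/327184 ≈ 3404.9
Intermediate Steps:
W = -3231/572 (W = -43/13 + 206*(-1/88) = -43*1/13 - 103/44 = -43/13 - 103/44 = -3231/572 ≈ -5.6486)
(Q((-2/(-1) + 6)²) + W)² = ((-2/(-1) + 6)² - 3231/572)² = ((-2*(-1) + 6)² - 3231/572)² = ((2 + 6)² - 3231/572)² = (8² - 3231/572)² = (64 - 3231/572)² = (33377/572)² = 1114024129/327184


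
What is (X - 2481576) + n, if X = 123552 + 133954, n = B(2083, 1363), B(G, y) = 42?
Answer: -2224028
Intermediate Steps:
n = 42
X = 257506
(X - 2481576) + n = (257506 - 2481576) + 42 = -2224070 + 42 = -2224028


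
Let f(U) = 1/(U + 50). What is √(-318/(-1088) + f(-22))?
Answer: √297262/952 ≈ 0.57271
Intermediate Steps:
f(U) = 1/(50 + U)
√(-318/(-1088) + f(-22)) = √(-318/(-1088) + 1/(50 - 22)) = √(-318*(-1/1088) + 1/28) = √(159/544 + 1/28) = √(1249/3808) = √297262/952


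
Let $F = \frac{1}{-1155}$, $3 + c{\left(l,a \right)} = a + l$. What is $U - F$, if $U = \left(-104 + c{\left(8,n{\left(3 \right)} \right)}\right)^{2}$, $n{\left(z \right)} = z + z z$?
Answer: $\frac{8742196}{1155} \approx 7569.0$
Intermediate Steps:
$n{\left(z \right)} = z + z^{2}$
$c{\left(l,a \right)} = -3 + a + l$ ($c{\left(l,a \right)} = -3 + \left(a + l\right) = -3 + a + l$)
$F = - \frac{1}{1155} \approx -0.0008658$
$U = 7569$ ($U = \left(-104 + \left(-3 + 3 \left(1 + 3\right) + 8\right)\right)^{2} = \left(-104 + \left(-3 + 3 \cdot 4 + 8\right)\right)^{2} = \left(-104 + \left(-3 + 12 + 8\right)\right)^{2} = \left(-104 + 17\right)^{2} = \left(-87\right)^{2} = 7569$)
$U - F = 7569 - - \frac{1}{1155} = 7569 + \frac{1}{1155} = \frac{8742196}{1155}$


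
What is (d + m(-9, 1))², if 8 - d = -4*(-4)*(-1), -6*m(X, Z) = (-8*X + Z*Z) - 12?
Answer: 6889/36 ≈ 191.36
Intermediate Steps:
m(X, Z) = 2 - Z²/6 + 4*X/3 (m(X, Z) = -((-8*X + Z*Z) - 12)/6 = -((-8*X + Z²) - 12)/6 = -((Z² - 8*X) - 12)/6 = -(-12 + Z² - 8*X)/6 = 2 - Z²/6 + 4*X/3)
d = 24 (d = 8 - (-4*(-4))*(-1) = 8 - 16*(-1) = 8 - 1*(-16) = 8 + 16 = 24)
(d + m(-9, 1))² = (24 + (2 - ⅙*1² + (4/3)*(-9)))² = (24 + (2 - ⅙*1 - 12))² = (24 + (2 - ⅙ - 12))² = (24 - 61/6)² = (83/6)² = 6889/36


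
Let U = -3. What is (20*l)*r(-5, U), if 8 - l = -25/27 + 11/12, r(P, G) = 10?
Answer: 43250/27 ≈ 1601.9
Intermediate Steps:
l = 865/108 (l = 8 - (-25/27 + 11/12) = 8 - 1*(-1/108) = 8 + 1/108 = 865/108 ≈ 8.0093)
(20*l)*r(-5, U) = (20*(865/108))*10 = (4325/27)*10 = 43250/27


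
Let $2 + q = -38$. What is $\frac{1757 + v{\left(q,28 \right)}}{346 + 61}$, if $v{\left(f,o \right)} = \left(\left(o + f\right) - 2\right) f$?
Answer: $\frac{2317}{407} \approx 5.6929$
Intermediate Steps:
$q = -40$ ($q = -2 - 38 = -40$)
$v{\left(f,o \right)} = f \left(-2 + f + o\right)$ ($v{\left(f,o \right)} = \left(\left(f + o\right) - 2\right) f = \left(-2 + f + o\right) f = f \left(-2 + f + o\right)$)
$\frac{1757 + v{\left(q,28 \right)}}{346 + 61} = \frac{1757 - 40 \left(-2 - 40 + 28\right)}{346 + 61} = \frac{1757 - -560}{407} = \left(1757 + 560\right) \frac{1}{407} = 2317 \cdot \frac{1}{407} = \frac{2317}{407}$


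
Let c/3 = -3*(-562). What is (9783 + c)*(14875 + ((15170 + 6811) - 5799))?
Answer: 460916937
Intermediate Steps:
c = 5058 (c = 3*(-3*(-562)) = 3*1686 = 5058)
(9783 + c)*(14875 + ((15170 + 6811) - 5799)) = (9783 + 5058)*(14875 + ((15170 + 6811) - 5799)) = 14841*(14875 + (21981 - 5799)) = 14841*(14875 + 16182) = 14841*31057 = 460916937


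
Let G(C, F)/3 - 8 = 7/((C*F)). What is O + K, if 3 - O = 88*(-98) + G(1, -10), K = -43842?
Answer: -352369/10 ≈ -35237.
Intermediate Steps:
G(C, F) = 24 + 21/(C*F) (G(C, F) = 24 + 3*(7/((C*F))) = 24 + 3*(7*(1/(C*F))) = 24 + 3*(7/(C*F)) = 24 + 21/(C*F))
O = 86051/10 (O = 3 - (88*(-98) + (24 + 21/(1*(-10)))) = 3 - (-8624 + (24 + 21*1*(-⅒))) = 3 - (-8624 + (24 - 21/10)) = 3 - (-8624 + 219/10) = 3 - 1*(-86021/10) = 3 + 86021/10 = 86051/10 ≈ 8605.1)
O + K = 86051/10 - 43842 = -352369/10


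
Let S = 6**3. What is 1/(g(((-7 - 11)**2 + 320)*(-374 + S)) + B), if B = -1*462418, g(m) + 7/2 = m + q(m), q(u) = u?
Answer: -2/1331851 ≈ -1.5017e-6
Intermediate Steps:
S = 216
g(m) = -7/2 + 2*m (g(m) = -7/2 + (m + m) = -7/2 + 2*m)
B = -462418
1/(g(((-7 - 11)**2 + 320)*(-374 + S)) + B) = 1/((-7/2 + 2*(((-7 - 11)**2 + 320)*(-374 + 216))) - 462418) = 1/((-7/2 + 2*(((-18)**2 + 320)*(-158))) - 462418) = 1/((-7/2 + 2*((324 + 320)*(-158))) - 462418) = 1/((-7/2 + 2*(644*(-158))) - 462418) = 1/((-7/2 + 2*(-101752)) - 462418) = 1/((-7/2 - 203504) - 462418) = 1/(-407015/2 - 462418) = 1/(-1331851/2) = -2/1331851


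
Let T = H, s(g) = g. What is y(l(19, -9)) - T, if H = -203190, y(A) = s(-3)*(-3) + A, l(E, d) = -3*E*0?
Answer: 203199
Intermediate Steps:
l(E, d) = 0
y(A) = 9 + A (y(A) = -3*(-3) + A = 9 + A)
T = -203190
y(l(19, -9)) - T = (9 + 0) - 1*(-203190) = 9 + 203190 = 203199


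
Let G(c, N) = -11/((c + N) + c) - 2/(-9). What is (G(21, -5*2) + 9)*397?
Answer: 1015129/288 ≈ 3524.8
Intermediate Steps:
G(c, N) = 2/9 - 11/(N + 2*c) (G(c, N) = -11/((N + c) + c) - 2*(-1/9) = -11/(N + 2*c) + 2/9 = 2/9 - 11/(N + 2*c))
(G(21, -5*2) + 9)*397 = ((-99 + 2*(-5*2) + 4*21)/(9*(-5*2 + 2*21)) + 9)*397 = ((-99 + 2*(-10) + 84)/(9*(-10 + 42)) + 9)*397 = ((1/9)*(-99 - 20 + 84)/32 + 9)*397 = ((1/9)*(1/32)*(-35) + 9)*397 = (-35/288 + 9)*397 = (2557/288)*397 = 1015129/288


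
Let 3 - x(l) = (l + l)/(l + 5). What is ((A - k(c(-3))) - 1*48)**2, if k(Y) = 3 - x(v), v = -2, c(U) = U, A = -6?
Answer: 24964/9 ≈ 2773.8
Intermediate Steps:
x(l) = 3 - 2*l/(5 + l) (x(l) = 3 - (l + l)/(l + 5) = 3 - 2*l/(5 + l))
k(Y) = -4/3 (k(Y) = 3 - (15 - 2)/(5 - 2) = 3 - 13/3 = -4/3)
((A - k(c(-3))) - 1*48)**2 = ((-6 - 1*(-4/3)) - 1*48)**2 = ((-6 + 4/3) - 48)**2 = (-14/3 - 48)**2 = (-158/3)**2 = 24964/9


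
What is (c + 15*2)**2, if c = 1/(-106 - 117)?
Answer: 44742721/49729 ≈ 899.73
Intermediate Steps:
c = -1/223 (c = 1/(-223) = -1/223 ≈ -0.0044843)
(c + 15*2)**2 = (-1/223 + 15*2)**2 = (-1/223 + 30)**2 = (6689/223)**2 = 44742721/49729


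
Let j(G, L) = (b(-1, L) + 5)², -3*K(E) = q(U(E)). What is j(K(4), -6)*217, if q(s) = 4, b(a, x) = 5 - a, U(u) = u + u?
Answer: 26257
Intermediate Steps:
U(u) = 2*u
K(E) = -4/3 (K(E) = -⅓*4 = -4/3)
j(G, L) = 121 (j(G, L) = ((5 - 1*(-1)) + 5)² = ((5 + 1) + 5)² = (6 + 5)² = 11² = 121)
j(K(4), -6)*217 = 121*217 = 26257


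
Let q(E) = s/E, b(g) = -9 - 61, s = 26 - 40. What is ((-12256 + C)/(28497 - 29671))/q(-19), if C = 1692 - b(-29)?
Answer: 99693/8218 ≈ 12.131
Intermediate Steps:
s = -14
b(g) = -70
C = 1762 (C = 1692 - 1*(-70) = 1692 + 70 = 1762)
q(E) = -14/E
((-12256 + C)/(28497 - 29671))/q(-19) = ((-12256 + 1762)/(28497 - 29671))/((-14/(-19))) = (-10494/(-1174))/((-14*(-1/19))) = (-10494*(-1/1174))/(14/19) = (5247/587)*(19/14) = 99693/8218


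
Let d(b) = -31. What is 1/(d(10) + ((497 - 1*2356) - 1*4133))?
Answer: -1/6023 ≈ -0.00016603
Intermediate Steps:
1/(d(10) + ((497 - 1*2356) - 1*4133)) = 1/(-31 + ((497 - 1*2356) - 1*4133)) = 1/(-31 + ((497 - 2356) - 4133)) = 1/(-31 + (-1859 - 4133)) = 1/(-31 - 5992) = 1/(-6023) = -1/6023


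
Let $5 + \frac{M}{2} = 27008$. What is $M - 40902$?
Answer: $13104$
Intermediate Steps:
$M = 54006$ ($M = -10 + 2 \cdot 27008 = -10 + 54016 = 54006$)
$M - 40902 = 54006 - 40902 = 13104$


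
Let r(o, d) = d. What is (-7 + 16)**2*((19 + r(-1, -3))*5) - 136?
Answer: 6344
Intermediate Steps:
(-7 + 16)**2*((19 + r(-1, -3))*5) - 136 = (-7 + 16)**2*((19 - 3)*5) - 136 = 9**2*(16*5) - 136 = 81*80 - 136 = 6480 - 136 = 6344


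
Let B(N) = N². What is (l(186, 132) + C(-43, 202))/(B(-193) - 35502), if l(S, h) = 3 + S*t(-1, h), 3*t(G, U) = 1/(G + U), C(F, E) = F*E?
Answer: -1137411/228857 ≈ -4.9700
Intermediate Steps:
C(F, E) = E*F
t(G, U) = 1/(3*(G + U))
l(S, h) = 3 + S/(3*(-1 + h)) (l(S, h) = 3 + S*(1/(3*(-1 + h))) = 3 + S/(3*(-1 + h)))
(l(186, 132) + C(-43, 202))/(B(-193) - 35502) = ((-9 + 186 + 9*132)/(3*(-1 + 132)) + 202*(-43))/((-193)² - 35502) = ((⅓)*(-9 + 186 + 1188)/131 - 8686)/(37249 - 35502) = ((⅓)*(1/131)*1365 - 8686)/1747 = (455/131 - 8686)*(1/1747) = -1137411/131*1/1747 = -1137411/228857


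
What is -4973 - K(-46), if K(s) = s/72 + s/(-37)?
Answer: -6624841/1332 ≈ -4973.6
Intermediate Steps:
K(s) = -35*s/2664 (K(s) = s*(1/72) + s*(-1/37) = s/72 - s/37 = -35*s/2664)
-4973 - K(-46) = -4973 - (-35)*(-46)/2664 = -4973 - 1*805/1332 = -4973 - 805/1332 = -6624841/1332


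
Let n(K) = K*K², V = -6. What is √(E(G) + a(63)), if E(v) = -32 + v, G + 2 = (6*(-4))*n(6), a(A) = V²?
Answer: I*√5182 ≈ 71.986*I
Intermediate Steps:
a(A) = 36 (a(A) = (-6)² = 36)
n(K) = K³
G = -5186 (G = -2 + (6*(-4))*6³ = -2 - 24*216 = -2 - 5184 = -5186)
√(E(G) + a(63)) = √((-32 - 5186) + 36) = √(-5218 + 36) = √(-5182) = I*√5182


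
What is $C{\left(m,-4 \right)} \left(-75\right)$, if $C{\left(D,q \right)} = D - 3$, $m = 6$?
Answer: $-225$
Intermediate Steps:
$C{\left(D,q \right)} = -3 + D$ ($C{\left(D,q \right)} = D - 3 = -3 + D$)
$C{\left(m,-4 \right)} \left(-75\right) = \left(-3 + 6\right) \left(-75\right) = 3 \left(-75\right) = -225$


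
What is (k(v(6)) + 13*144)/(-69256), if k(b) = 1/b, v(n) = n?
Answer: -11233/415536 ≈ -0.027033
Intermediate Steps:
(k(v(6)) + 13*144)/(-69256) = (1/6 + 13*144)/(-69256) = (⅙ + 1872)*(-1/69256) = (11233/6)*(-1/69256) = -11233/415536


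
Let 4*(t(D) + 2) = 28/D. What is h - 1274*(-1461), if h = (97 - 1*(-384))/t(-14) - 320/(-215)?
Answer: 400141464/215 ≈ 1.8611e+6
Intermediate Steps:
t(D) = -2 + 7/D (t(D) = -2 + (28/D)/4 = -2 + 7/D)
h = -41046/215 (h = (97 - 1*(-384))/(-2 + 7/(-14)) - 320/(-215) = (97 + 384)/(-2 + 7*(-1/14)) - 320*(-1/215) = 481/(-2 - ½) + 64/43 = 481/(-5/2) + 64/43 = 481*(-⅖) + 64/43 = -962/5 + 64/43 = -41046/215 ≈ -190.91)
h - 1274*(-1461) = -41046/215 - 1274*(-1461) = -41046/215 + 1861314 = 400141464/215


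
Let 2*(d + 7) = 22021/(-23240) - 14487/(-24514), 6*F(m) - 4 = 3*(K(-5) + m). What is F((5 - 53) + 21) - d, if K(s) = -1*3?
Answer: -1746971507/244159440 ≈ -7.1550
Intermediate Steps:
K(s) = -3
F(m) = -⅚ + m/2 (F(m) = ⅔ + (3*(-3 + m))/6 = ⅔ + (-9 + 3*m)/6 = ⅔ + (-3/2 + m/2) = -⅚ + m/2)
d = -584215711/81386480 (d = -7 + (22021/(-23240) - 14487/(-24514))/2 = -7 + (22021*(-1/23240) - 14487*(-1/24514))/2 = -7 + (-22021/23240 + 14487/24514)/2 = -7 + (½)*(-14510351/40693240) = -7 - 14510351/81386480 = -584215711/81386480 ≈ -7.1783)
F((5 - 53) + 21) - d = (-⅚ + ((5 - 53) + 21)/2) - 1*(-584215711/81386480) = (-⅚ + (-48 + 21)/2) + 584215711/81386480 = (-⅚ + (½)*(-27)) + 584215711/81386480 = (-⅚ - 27/2) + 584215711/81386480 = -43/3 + 584215711/81386480 = -1746971507/244159440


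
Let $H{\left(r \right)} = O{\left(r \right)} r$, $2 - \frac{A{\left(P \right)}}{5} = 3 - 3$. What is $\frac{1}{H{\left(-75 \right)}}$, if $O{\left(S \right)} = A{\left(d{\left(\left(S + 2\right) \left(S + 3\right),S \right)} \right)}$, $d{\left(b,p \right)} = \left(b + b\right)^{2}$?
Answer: $- \frac{1}{750} \approx -0.0013333$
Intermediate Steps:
$d{\left(b,p \right)} = 4 b^{2}$ ($d{\left(b,p \right)} = \left(2 b\right)^{2} = 4 b^{2}$)
$A{\left(P \right)} = 10$ ($A{\left(P \right)} = 10 - 5 \left(3 - 3\right) = 10 - 0 = 10 + 0 = 10$)
$O{\left(S \right)} = 10$
$H{\left(r \right)} = 10 r$
$\frac{1}{H{\left(-75 \right)}} = \frac{1}{10 \left(-75\right)} = \frac{1}{-750} = - \frac{1}{750}$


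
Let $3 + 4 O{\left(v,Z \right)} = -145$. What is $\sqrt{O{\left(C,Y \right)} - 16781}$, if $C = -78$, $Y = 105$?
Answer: $i \sqrt{16818} \approx 129.68 i$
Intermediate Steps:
$O{\left(v,Z \right)} = -37$ ($O{\left(v,Z \right)} = - \frac{3}{4} + \frac{1}{4} \left(-145\right) = - \frac{3}{4} - \frac{145}{4} = -37$)
$\sqrt{O{\left(C,Y \right)} - 16781} = \sqrt{-37 - 16781} = \sqrt{-16818} = i \sqrt{16818}$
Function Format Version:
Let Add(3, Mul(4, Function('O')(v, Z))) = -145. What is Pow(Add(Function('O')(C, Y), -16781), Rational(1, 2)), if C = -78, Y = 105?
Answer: Mul(I, Pow(16818, Rational(1, 2))) ≈ Mul(129.68, I)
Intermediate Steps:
Function('O')(v, Z) = -37 (Function('O')(v, Z) = Add(Rational(-3, 4), Mul(Rational(1, 4), -145)) = Add(Rational(-3, 4), Rational(-145, 4)) = -37)
Pow(Add(Function('O')(C, Y), -16781), Rational(1, 2)) = Pow(Add(-37, -16781), Rational(1, 2)) = Pow(-16818, Rational(1, 2)) = Mul(I, Pow(16818, Rational(1, 2)))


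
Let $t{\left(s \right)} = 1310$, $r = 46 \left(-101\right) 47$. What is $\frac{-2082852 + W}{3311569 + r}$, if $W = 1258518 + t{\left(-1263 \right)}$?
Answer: $- \frac{823024}{3093207} \approx -0.26607$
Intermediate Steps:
$r = -218362$ ($r = \left(-4646\right) 47 = -218362$)
$W = 1259828$ ($W = 1258518 + 1310 = 1259828$)
$\frac{-2082852 + W}{3311569 + r} = \frac{-2082852 + 1259828}{3311569 - 218362} = - \frac{823024}{3093207}$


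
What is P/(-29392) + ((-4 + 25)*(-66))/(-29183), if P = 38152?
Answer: -1741319/1392446 ≈ -1.2505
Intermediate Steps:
P/(-29392) + ((-4 + 25)*(-66))/(-29183) = 38152/(-29392) + ((-4 + 25)*(-66))/(-29183) = 38152*(-1/29392) + (21*(-66))*(-1/29183) = -4769/3674 - 1386*(-1/29183) = -4769/3674 + 18/379 = -1741319/1392446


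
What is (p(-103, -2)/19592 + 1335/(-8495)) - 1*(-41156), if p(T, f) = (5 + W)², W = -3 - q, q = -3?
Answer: 1369946681459/33286808 ≈ 41156.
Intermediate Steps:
W = 0 (W = -3 - 1*(-3) = -3 + 3 = 0)
p(T, f) = 25 (p(T, f) = (5 + 0)² = 5² = 25)
(p(-103, -2)/19592 + 1335/(-8495)) - 1*(-41156) = (25/19592 + 1335/(-8495)) - 1*(-41156) = (25*(1/19592) + 1335*(-1/8495)) + 41156 = (25/19592 - 267/1699) + 41156 = -5188589/33286808 + 41156 = 1369946681459/33286808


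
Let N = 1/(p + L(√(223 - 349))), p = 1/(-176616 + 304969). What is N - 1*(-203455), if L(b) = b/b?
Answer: 26114391423/128354 ≈ 2.0346e+5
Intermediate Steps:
p = 1/128353 ≈ 7.7910e-6
L(b) = 1
N = 128353/128354 (N = 1/(1/128353 + 1) = 1/(128354/128353) = 128353/128354 ≈ 0.99999)
N - 1*(-203455) = 128353/128354 - 1*(-203455) = 128353/128354 + 203455 = 26114391423/128354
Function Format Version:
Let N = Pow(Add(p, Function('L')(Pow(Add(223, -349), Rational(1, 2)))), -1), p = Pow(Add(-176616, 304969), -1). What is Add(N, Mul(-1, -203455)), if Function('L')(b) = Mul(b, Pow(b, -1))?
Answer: Rational(26114391423, 128354) ≈ 2.0346e+5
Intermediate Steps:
p = Rational(1, 128353) (p = Pow(128353, -1) = Rational(1, 128353) ≈ 7.7910e-6)
Function('L')(b) = 1
N = Rational(128353, 128354) (N = Pow(Add(Rational(1, 128353), 1), -1) = Pow(Rational(128354, 128353), -1) = Rational(128353, 128354) ≈ 0.99999)
Add(N, Mul(-1, -203455)) = Add(Rational(128353, 128354), Mul(-1, -203455)) = Add(Rational(128353, 128354), 203455) = Rational(26114391423, 128354)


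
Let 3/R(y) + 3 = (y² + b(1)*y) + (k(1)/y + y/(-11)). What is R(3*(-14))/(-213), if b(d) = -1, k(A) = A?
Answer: -462/59266469 ≈ -7.7953e-6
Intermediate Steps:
R(y) = 3/(-3 + 1/y + y² - 12*y/11) (R(y) = 3/(-3 + ((y² - y) + (1/y + y/(-11)))) = 3/(-3 + ((y² - y) + (1/y + y*(-1/11)))) = 3/(-3 + ((y² - y) + (1/y - y/11))) = 3/(-3 + (1/y + y² - 12*y/11)) = 3/(-3 + 1/y + y² - 12*y/11))
R(3*(-14))/(-213) = (33*(3*(-14))/(11 - 99*(-14) - 12*(3*(-14))² + 11*(3*(-14))³))/(-213) = (33*(-42)/(11 - 33*(-42) - 12*(-42)² + 11*(-42)³))*(-1/213) = (33*(-42)/(11 + 1386 - 12*1764 + 11*(-74088)))*(-1/213) = (33*(-42)/(11 + 1386 - 21168 - 814968))*(-1/213) = (33*(-42)/(-834739))*(-1/213) = (33*(-42)*(-1/834739))*(-1/213) = (1386/834739)*(-1/213) = -462/59266469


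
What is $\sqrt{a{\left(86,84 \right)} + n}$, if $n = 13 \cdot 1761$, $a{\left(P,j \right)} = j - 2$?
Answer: $5 \sqrt{919} \approx 151.57$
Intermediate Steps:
$a{\left(P,j \right)} = -2 + j$
$n = 22893$
$\sqrt{a{\left(86,84 \right)} + n} = \sqrt{\left(-2 + 84\right) + 22893} = \sqrt{82 + 22893} = \sqrt{22975} = 5 \sqrt{919}$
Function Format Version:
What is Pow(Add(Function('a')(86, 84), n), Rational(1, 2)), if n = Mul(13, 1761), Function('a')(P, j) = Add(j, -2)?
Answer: Mul(5, Pow(919, Rational(1, 2))) ≈ 151.57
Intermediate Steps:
Function('a')(P, j) = Add(-2, j)
n = 22893
Pow(Add(Function('a')(86, 84), n), Rational(1, 2)) = Pow(Add(Add(-2, 84), 22893), Rational(1, 2)) = Pow(Add(82, 22893), Rational(1, 2)) = Pow(22975, Rational(1, 2)) = Mul(5, Pow(919, Rational(1, 2)))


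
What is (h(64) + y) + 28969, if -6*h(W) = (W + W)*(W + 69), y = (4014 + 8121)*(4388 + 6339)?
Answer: 390594830/3 ≈ 1.3020e+8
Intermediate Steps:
y = 130172145 (y = 12135*10727 = 130172145)
h(W) = -W*(69 + W)/3 (h(W) = -(W + W)*(W + 69)/6 = -2*W*(69 + W)/6 = -W*(69 + W)/3)
(h(64) + y) + 28969 = (-⅓*64*(69 + 64) + 130172145) + 28969 = (-⅓*64*133 + 130172145) + 28969 = (-8512/3 + 130172145) + 28969 = 390507923/3 + 28969 = 390594830/3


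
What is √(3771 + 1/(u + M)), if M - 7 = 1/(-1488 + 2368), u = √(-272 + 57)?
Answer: √((23234011 + 3318480*I*√215)/(6161 + 880*I*√215)) ≈ 61.409 - 0.0005*I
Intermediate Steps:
u = I*√215 (u = √(-215) = I*√215 ≈ 14.663*I)
M = 6161/880 (M = 7 + 1/(-1488 + 2368) = 7 + 1/880 = 6161/880 ≈ 7.0011)
√(3771 + 1/(u + M)) = √(3771 + 1/(I*√215 + 6161/880)) = √(3771 + 1/(6161/880 + I*√215))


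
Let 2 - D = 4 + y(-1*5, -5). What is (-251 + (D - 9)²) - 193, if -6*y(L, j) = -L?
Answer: -12263/36 ≈ -340.64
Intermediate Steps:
y(L, j) = L/6 (y(L, j) = -(-1)*L/6 = L/6)
D = -7/6 (D = 2 - (4 + (-1*5)/6) = 2 - (4 + (⅙)*(-5)) = 2 - (4 - ⅚) = 2 - 1*19/6 = 2 - 19/6 = -7/6 ≈ -1.1667)
(-251 + (D - 9)²) - 193 = (-251 + (-7/6 - 9)²) - 193 = (-251 + (-61/6)²) - 193 = (-251 + 3721/36) - 193 = -5315/36 - 193 = -12263/36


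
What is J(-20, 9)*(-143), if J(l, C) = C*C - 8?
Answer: -10439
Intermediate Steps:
J(l, C) = -8 + C² (J(l, C) = C² - 8 = -8 + C²)
J(-20, 9)*(-143) = (-8 + 9²)*(-143) = (-8 + 81)*(-143) = 73*(-143) = -10439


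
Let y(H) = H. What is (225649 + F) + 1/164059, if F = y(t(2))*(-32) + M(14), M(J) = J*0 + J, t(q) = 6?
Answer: 36990546790/164059 ≈ 2.2547e+5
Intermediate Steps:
M(J) = J (M(J) = 0 + J = J)
F = -178 (F = 6*(-32) + 14 = -192 + 14 = -178)
(225649 + F) + 1/164059 = (225649 - 178) + 1/164059 = 225471 + 1/164059 = 36990546790/164059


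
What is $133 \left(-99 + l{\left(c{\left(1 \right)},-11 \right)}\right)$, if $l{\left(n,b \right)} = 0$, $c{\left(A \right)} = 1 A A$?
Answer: $-13167$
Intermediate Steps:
$c{\left(A \right)} = A^{2}$ ($c{\left(A \right)} = A A = A^{2}$)
$133 \left(-99 + l{\left(c{\left(1 \right)},-11 \right)}\right) = 133 \left(-99 + 0\right) = 133 \left(-99\right) = -13167$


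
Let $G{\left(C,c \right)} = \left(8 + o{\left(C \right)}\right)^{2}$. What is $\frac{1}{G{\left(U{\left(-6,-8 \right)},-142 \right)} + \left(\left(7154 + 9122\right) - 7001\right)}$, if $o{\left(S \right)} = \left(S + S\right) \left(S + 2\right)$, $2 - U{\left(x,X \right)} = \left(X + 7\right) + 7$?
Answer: $\frac{1}{9851} \approx 0.00010151$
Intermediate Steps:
$U{\left(x,X \right)} = -12 - X$ ($U{\left(x,X \right)} = 2 - \left(\left(X + 7\right) + 7\right) = 2 - \left(\left(7 + X\right) + 7\right) = 2 - \left(14 + X\right) = -12 - X$)
$o{\left(S \right)} = 2 S \left(2 + S\right)$
$G{\left(C,c \right)} = \left(8 + 2 C \left(2 + C\right)\right)^{2}$
$\frac{1}{G{\left(U{\left(-6,-8 \right)},-142 \right)} + \left(\left(7154 + 9122\right) - 7001\right)} = \frac{1}{4 \left(4 + \left(-12 - -8\right) \left(2 - 4\right)\right)^{2} + \left(\left(7154 + 9122\right) - 7001\right)} = \frac{1}{4 \left(4 + \left(-12 + 8\right) \left(2 + \left(-12 + 8\right)\right)\right)^{2} + \left(16276 - 7001\right)} = \frac{1}{4 \left(4 - 4 \left(2 - 4\right)\right)^{2} + 9275} = \frac{1}{4 \left(4 - -8\right)^{2} + 9275} = \frac{1}{4 \left(4 + 8\right)^{2} + 9275} = \frac{1}{4 \cdot 12^{2} + 9275} = \frac{1}{4 \cdot 144 + 9275} = \frac{1}{576 + 9275} = \frac{1}{9851}$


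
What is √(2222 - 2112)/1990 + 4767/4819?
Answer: 4767/4819 + √110/1990 ≈ 0.99448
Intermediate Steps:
√(2222 - 2112)/1990 + 4767/4819 = √110*(1/1990) + 4767*(1/4819) = √110/1990 + 4767/4819 = 4767/4819 + √110/1990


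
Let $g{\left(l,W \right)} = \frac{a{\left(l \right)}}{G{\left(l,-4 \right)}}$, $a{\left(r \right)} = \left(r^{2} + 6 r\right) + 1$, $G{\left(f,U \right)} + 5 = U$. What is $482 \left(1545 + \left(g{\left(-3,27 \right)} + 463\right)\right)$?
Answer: $\frac{8714560}{9} \approx 9.6828 \cdot 10^{5}$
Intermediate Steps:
$G{\left(f,U \right)} = -5 + U$
$a{\left(r \right)} = 1 + r^{2} + 6 r$
$g{\left(l,W \right)} = - \frac{1}{9} - \frac{2 l}{3} - \frac{l^{2}}{9}$ ($g{\left(l,W \right)} = \frac{1 + l^{2} + 6 l}{-5 - 4} = \frac{1 + l^{2} + 6 l}{-9} = \left(1 + l^{2} + 6 l\right) \left(- \frac{1}{9}\right) = - \frac{1}{9} - \frac{2 l}{3} - \frac{l^{2}}{9}$)
$482 \left(1545 + \left(g{\left(-3,27 \right)} + 463\right)\right) = 482 \left(1545 + \left(\left(- \frac{1}{9} - -2 - \frac{\left(-3\right)^{2}}{9}\right) + 463\right)\right) = 482 \left(1545 + \left(\left(- \frac{1}{9} + 2 - 1\right) + 463\right)\right) = 482 \left(1545 + \left(\frac{8}{9} + 463\right)\right) = 482 \left(1545 + \frac{4175}{9}\right) = 482 \cdot \frac{18080}{9} = \frac{8714560}{9}$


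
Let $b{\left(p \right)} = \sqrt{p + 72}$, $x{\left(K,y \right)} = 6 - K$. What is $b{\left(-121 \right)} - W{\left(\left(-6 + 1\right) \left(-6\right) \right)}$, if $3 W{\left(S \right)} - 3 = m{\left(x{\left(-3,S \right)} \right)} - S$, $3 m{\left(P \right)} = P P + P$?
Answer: $-1 + 7 i \approx -1.0 + 7.0 i$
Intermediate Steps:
$m{\left(P \right)} = \frac{P}{3} + \frac{P^{2}}{3}$ ($m{\left(P \right)} = \frac{P P + P}{3} = \frac{P^{2} + P}{3} = \frac{P + P^{2}}{3} = \frac{P}{3} + \frac{P^{2}}{3}$)
$b{\left(p \right)} = \sqrt{72 + p}$
$W{\left(S \right)} = 11 - \frac{S}{3}$ ($W{\left(S \right)} = 1 + \frac{\frac{\left(6 - -3\right) \left(1 + \left(6 - -3\right)\right)}{3} - S}{3} = 1 + \frac{\frac{\left(6 + 3\right) \left(1 + \left(6 + 3\right)\right)}{3} - S}{3} = 1 + \frac{\frac{1}{3} \cdot 9 \left(1 + 9\right) - S}{3} = 1 + \frac{\frac{1}{3} \cdot 9 \cdot 10 - S}{3} = 1 + \frac{30 - S}{3} = 1 - \left(-10 + \frac{S}{3}\right) = 11 - \frac{S}{3}$)
$b{\left(-121 \right)} - W{\left(\left(-6 + 1\right) \left(-6\right) \right)} = \sqrt{72 - 121} - \left(11 - \frac{\left(-6 + 1\right) \left(-6\right)}{3}\right) = \sqrt{-49} - \left(11 - \frac{\left(-5\right) \left(-6\right)}{3}\right) = 7 i - \left(11 - 10\right) = 7 i - 1 = -1 + 7 i$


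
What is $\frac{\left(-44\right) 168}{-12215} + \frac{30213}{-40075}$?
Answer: $- \frac{2080497}{13986175} \approx -0.14875$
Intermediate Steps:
$\frac{\left(-44\right) 168}{-12215} + \frac{30213}{-40075} = \left(-7392\right) \left(- \frac{1}{12215}\right) + 30213 \left(- \frac{1}{40075}\right) = \frac{1056}{1745} - \frac{30213}{40075} = - \frac{2080497}{13986175}$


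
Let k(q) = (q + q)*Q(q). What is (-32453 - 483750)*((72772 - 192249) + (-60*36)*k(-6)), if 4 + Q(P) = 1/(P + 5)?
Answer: 128574294631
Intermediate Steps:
Q(P) = -4 + 1/(5 + P) (Q(P) = -4 + 1/(P + 5) = -4 + 1/(5 + P))
k(q) = 2*q*(-19 - 4*q)/(5 + q) (k(q) = (q + q)*((-19 - 4*q)/(5 + q)) = (2*q)*((-19 - 4*q)/(5 + q)) = 2*q*(-19 - 4*q)/(5 + q))
(-32453 - 483750)*((72772 - 192249) + (-60*36)*k(-6)) = (-32453 - 483750)*((72772 - 192249) + (-60*36)*(-2*(-6)*(19 + 4*(-6))/(5 - 6))) = -516203*(-119477 - (-4320)*(-6)*(19 - 24)/(-1)) = -516203*(-119477 - (-4320)*(-6)*(-1)*(-5)) = -516203*(-119477 - 2160*60) = -516203*(-119477 - 129600) = -516203*(-249077) = 128574294631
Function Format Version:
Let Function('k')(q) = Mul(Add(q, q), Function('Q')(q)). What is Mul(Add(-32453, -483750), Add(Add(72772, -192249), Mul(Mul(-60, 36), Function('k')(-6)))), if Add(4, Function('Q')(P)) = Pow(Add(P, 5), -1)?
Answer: 128574294631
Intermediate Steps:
Function('Q')(P) = Add(-4, Pow(Add(5, P), -1)) (Function('Q')(P) = Add(-4, Pow(Add(P, 5), -1)) = Add(-4, Pow(Add(5, P), -1)))
Function('k')(q) = Mul(2, q, Pow(Add(5, q), -1), Add(-19, Mul(-4, q))) (Function('k')(q) = Mul(Add(q, q), Mul(Pow(Add(5, q), -1), Add(-19, Mul(-4, q)))) = Mul(Mul(2, q), Mul(Pow(Add(5, q), -1), Add(-19, Mul(-4, q)))) = Mul(2, q, Pow(Add(5, q), -1), Add(-19, Mul(-4, q))))
Mul(Add(-32453, -483750), Add(Add(72772, -192249), Mul(Mul(-60, 36), Function('k')(-6)))) = Mul(Add(-32453, -483750), Add(Add(72772, -192249), Mul(Mul(-60, 36), Mul(-2, -6, Pow(Add(5, -6), -1), Add(19, Mul(4, -6)))))) = Mul(-516203, Add(-119477, Mul(-2160, Mul(-2, -6, Pow(-1, -1), Add(19, -24))))) = Mul(-516203, Add(-119477, Mul(-2160, Mul(-2, -6, -1, -5)))) = Mul(-516203, Add(-119477, Mul(-2160, 60))) = Mul(-516203, Add(-119477, -129600)) = Mul(-516203, -249077) = 128574294631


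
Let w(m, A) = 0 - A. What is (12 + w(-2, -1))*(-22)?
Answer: -286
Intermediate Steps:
w(m, A) = -A
(12 + w(-2, -1))*(-22) = (12 - 1*(-1))*(-22) = (12 + 1)*(-22) = 13*(-22) = -286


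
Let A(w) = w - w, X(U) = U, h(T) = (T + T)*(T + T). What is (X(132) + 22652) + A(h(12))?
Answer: 22784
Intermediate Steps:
h(T) = 4*T² (h(T) = (2*T)*(2*T) = 4*T²)
A(w) = 0
(X(132) + 22652) + A(h(12)) = (132 + 22652) + 0 = 22784 + 0 = 22784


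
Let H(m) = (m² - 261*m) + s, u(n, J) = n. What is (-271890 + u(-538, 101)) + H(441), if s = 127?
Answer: -192921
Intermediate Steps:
H(m) = 127 + m² - 261*m (H(m) = (m² - 261*m) + 127 = 127 + m² - 261*m)
(-271890 + u(-538, 101)) + H(441) = (-271890 - 538) + (127 + 441² - 261*441) = -272428 + (127 + 194481 - 115101) = -272428 + 79507 = -192921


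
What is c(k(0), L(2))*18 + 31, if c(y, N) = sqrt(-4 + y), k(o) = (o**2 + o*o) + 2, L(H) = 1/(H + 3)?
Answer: 31 + 18*I*sqrt(2) ≈ 31.0 + 25.456*I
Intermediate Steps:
L(H) = 1/(3 + H)
k(o) = 2 + 2*o**2 (k(o) = (o**2 + o**2) + 2 = 2*o**2 + 2 = 2 + 2*o**2)
c(k(0), L(2))*18 + 31 = sqrt(-4 + (2 + 2*0**2))*18 + 31 = sqrt(-4 + (2 + 2*0))*18 + 31 = sqrt(-4 + (2 + 0))*18 + 31 = sqrt(-4 + 2)*18 + 31 = sqrt(-2)*18 + 31 = (I*sqrt(2))*18 + 31 = 18*I*sqrt(2) + 31 = 31 + 18*I*sqrt(2)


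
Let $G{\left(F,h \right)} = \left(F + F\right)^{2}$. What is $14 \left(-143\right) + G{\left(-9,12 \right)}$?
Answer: $-1678$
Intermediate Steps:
$G{\left(F,h \right)} = 4 F^{2}$ ($G{\left(F,h \right)} = \left(2 F\right)^{2} = 4 F^{2}$)
$14 \left(-143\right) + G{\left(-9,12 \right)} = 14 \left(-143\right) + 4 \left(-9\right)^{2} = -2002 + 4 \cdot 81 = -2002 + 324 = -1678$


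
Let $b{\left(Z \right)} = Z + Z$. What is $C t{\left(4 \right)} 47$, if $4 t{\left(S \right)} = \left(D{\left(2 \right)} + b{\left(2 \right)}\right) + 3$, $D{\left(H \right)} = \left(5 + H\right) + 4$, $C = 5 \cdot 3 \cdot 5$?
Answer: $\frac{31725}{2} \approx 15863.0$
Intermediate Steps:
$C = 75$ ($C = 15 \cdot 5 = 75$)
$b{\left(Z \right)} = 2 Z$
$D{\left(H \right)} = 9 + H$
$t{\left(S \right)} = \frac{9}{2}$ ($t{\left(S \right)} = \frac{\left(\left(9 + 2\right) + 2 \cdot 2\right) + 3}{4} = \frac{\left(11 + 4\right) + 3}{4} = \frac{15 + 3}{4} = \frac{1}{4} \cdot 18 = \frac{9}{2}$)
$C t{\left(4 \right)} 47 = 75 \cdot \frac{9}{2} \cdot 47 = \frac{675}{2} \cdot 47 = \frac{31725}{2}$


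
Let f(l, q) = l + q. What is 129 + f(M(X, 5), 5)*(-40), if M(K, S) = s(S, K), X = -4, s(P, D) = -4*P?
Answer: 729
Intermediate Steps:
M(K, S) = -4*S
129 + f(M(X, 5), 5)*(-40) = 129 + (-4*5 + 5)*(-40) = 129 + (-20 + 5)*(-40) = 129 - 15*(-40) = 129 + 600 = 729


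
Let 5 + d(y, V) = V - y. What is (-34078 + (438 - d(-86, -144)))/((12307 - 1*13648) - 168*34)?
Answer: 33577/7053 ≈ 4.7607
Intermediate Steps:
d(y, V) = -5 + V - y (d(y, V) = -5 + (V - y) = -5 + V - y)
(-34078 + (438 - d(-86, -144)))/((12307 - 1*13648) - 168*34) = (-34078 + (438 - (-5 - 144 - 1*(-86))))/((12307 - 1*13648) - 168*34) = (-34078 + (438 - (-5 - 144 + 86)))/((12307 - 13648) - 5712) = (-34078 + (438 - 1*(-63)))/(-1341 - 5712) = (-34078 + (438 + 63))/(-7053) = (-34078 + 501)*(-1/7053) = -33577*(-1/7053) = 33577/7053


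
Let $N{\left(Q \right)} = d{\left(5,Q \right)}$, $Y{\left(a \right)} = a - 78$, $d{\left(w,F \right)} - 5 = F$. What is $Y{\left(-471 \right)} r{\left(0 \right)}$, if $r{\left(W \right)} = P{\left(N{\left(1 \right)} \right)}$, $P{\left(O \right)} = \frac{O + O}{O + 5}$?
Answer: $- \frac{6588}{11} \approx -598.91$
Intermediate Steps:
$d{\left(w,F \right)} = 5 + F$
$Y{\left(a \right)} = -78 + a$ ($Y{\left(a \right)} = a - 78 = -78 + a$)
$N{\left(Q \right)} = 5 + Q$
$P{\left(O \right)} = \frac{2 O}{5 + O}$
$r{\left(W \right)} = \frac{12}{11}$ ($r{\left(W \right)} = \frac{2 \left(5 + 1\right)}{5 + \left(5 + 1\right)} = 2 \cdot 6 \frac{1}{5 + 6} = 2 \cdot 6 \cdot \frac{1}{11} = \frac{12}{11}$)
$Y{\left(-471 \right)} r{\left(0 \right)} = \left(-78 - 471\right) \frac{12}{11} = \left(-549\right) \frac{12}{11} = - \frac{6588}{11}$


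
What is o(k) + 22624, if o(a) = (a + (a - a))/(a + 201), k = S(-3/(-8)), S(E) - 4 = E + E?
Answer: 18619571/823 ≈ 22624.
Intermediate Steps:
S(E) = 4 + 2*E (S(E) = 4 + (E + E) = 4 + 2*E)
k = 19/4 (k = 4 + 2*(-3/(-8)) = 4 + 2*(-3*(-1/8)) = 4 + 2*(3/8) = 4 + 3/4 = 19/4 ≈ 4.7500)
o(a) = a/(201 + a) (o(a) = (a + 0)/(201 + a) = a/(201 + a))
o(k) + 22624 = 19/(4*(201 + 19/4)) + 22624 = 19/(4*(823/4)) + 22624 = (19/4)*(4/823) + 22624 = 19/823 + 22624 = 18619571/823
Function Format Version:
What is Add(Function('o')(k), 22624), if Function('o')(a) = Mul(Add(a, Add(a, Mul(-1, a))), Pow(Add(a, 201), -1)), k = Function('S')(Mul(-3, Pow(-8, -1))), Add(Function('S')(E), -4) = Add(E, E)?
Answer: Rational(18619571, 823) ≈ 22624.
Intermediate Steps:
Function('S')(E) = Add(4, Mul(2, E)) (Function('S')(E) = Add(4, Add(E, E)) = Add(4, Mul(2, E)))
k = Rational(19, 4) (k = Add(4, Mul(2, Mul(-3, Pow(-8, -1)))) = Add(4, Mul(2, Mul(-3, Rational(-1, 8)))) = Add(4, Mul(2, Rational(3, 8))) = Add(4, Rational(3, 4)) = Rational(19, 4) ≈ 4.7500)
Function('o')(a) = Mul(a, Pow(Add(201, a), -1)) (Function('o')(a) = Mul(Add(a, 0), Pow(Add(201, a), -1)) = Mul(a, Pow(Add(201, a), -1)))
Add(Function('o')(k), 22624) = Add(Mul(Rational(19, 4), Pow(Add(201, Rational(19, 4)), -1)), 22624) = Add(Mul(Rational(19, 4), Pow(Rational(823, 4), -1)), 22624) = Add(Mul(Rational(19, 4), Rational(4, 823)), 22624) = Add(Rational(19, 823), 22624) = Rational(18619571, 823)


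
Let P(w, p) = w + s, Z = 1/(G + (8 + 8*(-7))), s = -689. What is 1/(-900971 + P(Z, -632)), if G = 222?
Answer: -174/156888839 ≈ -1.1091e-6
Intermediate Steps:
Z = 1/174 (Z = 1/(222 + (8 + 8*(-7))) = 1/(222 + (8 - 56)) = 1/(222 - 48) = 1/174 ≈ 0.0057471)
P(w, p) = -689 + w (P(w, p) = w - 689 = -689 + w)
1/(-900971 + P(Z, -632)) = 1/(-900971 + (-689 + 1/174)) = 1/(-900971 - 119885/174) = 1/(-156888839/174) = -174/156888839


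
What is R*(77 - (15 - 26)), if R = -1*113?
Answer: -9944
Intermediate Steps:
R = -113
R*(77 - (15 - 26)) = -113*(77 - (15 - 26)) = -113*(77 - 1*(-11)) = -113*(77 + 11) = -113*88 = -9944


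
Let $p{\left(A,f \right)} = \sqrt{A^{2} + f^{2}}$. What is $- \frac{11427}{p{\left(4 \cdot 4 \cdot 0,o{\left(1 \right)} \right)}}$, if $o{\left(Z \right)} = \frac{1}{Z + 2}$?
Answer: $-34281$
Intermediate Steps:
$o{\left(Z \right)} = \frac{1}{2 + Z}$
$- \frac{11427}{p{\left(4 \cdot 4 \cdot 0,o{\left(1 \right)} \right)}} = - \frac{11427}{\sqrt{\left(4 \cdot 4 \cdot 0\right)^{2} + \left(\frac{1}{2 + 1}\right)^{2}}} = - \frac{11427}{\sqrt{\left(16 \cdot 0\right)^{2} + \left(\frac{1}{3}\right)^{2}}} = - \frac{11427}{\sqrt{0^{2} + \left(\frac{1}{3}\right)^{2}}} = - \frac{11427}{\sqrt{0 + \frac{1}{9}}} = - \frac{11427}{\sqrt{\frac{1}{9}}} = - 11427 \frac{1}{\frac{1}{3}} = \left(-11427\right) 3 = -34281$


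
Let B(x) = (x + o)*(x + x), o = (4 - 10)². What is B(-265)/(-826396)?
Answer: -60685/413198 ≈ -0.14687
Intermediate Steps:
o = 36 (o = (-6)² = 36)
B(x) = 2*x*(36 + x) (B(x) = (x + 36)*(x + x) = (36 + x)*(2*x) = 2*x*(36 + x))
B(-265)/(-826396) = (2*(-265)*(36 - 265))/(-826396) = (2*(-265)*(-229))*(-1/826396) = 121370*(-1/826396) = -60685/413198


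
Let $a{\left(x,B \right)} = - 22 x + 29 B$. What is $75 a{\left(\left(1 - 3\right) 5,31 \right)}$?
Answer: $83925$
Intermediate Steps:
$75 a{\left(\left(1 - 3\right) 5,31 \right)} = 75 \left(- 22 \left(1 - 3\right) 5 + 29 \cdot 31\right) = 75 \left(- 22 \left(\left(-2\right) 5\right) + 899\right) = 75 \left(\left(-22\right) \left(-10\right) + 899\right) = 75 \left(220 + 899\right) = 75 \cdot 1119 = 83925$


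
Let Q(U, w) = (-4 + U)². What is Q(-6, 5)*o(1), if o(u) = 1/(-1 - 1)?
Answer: -50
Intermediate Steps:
o(u) = -½ (o(u) = 1/(-2) = -½)
Q(-6, 5)*o(1) = (-4 - 6)²*(-½) = (-10)²*(-½) = 100*(-½) = -50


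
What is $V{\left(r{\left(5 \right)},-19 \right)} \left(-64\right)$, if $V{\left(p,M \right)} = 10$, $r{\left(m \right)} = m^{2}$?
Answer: $-640$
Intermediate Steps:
$V{\left(r{\left(5 \right)},-19 \right)} \left(-64\right) = 10 \left(-64\right) = -640$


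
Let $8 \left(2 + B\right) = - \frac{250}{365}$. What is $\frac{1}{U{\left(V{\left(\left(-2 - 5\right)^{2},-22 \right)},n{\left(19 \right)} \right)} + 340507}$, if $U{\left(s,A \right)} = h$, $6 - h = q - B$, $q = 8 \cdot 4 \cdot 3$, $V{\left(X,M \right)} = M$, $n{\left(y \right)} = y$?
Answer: $\frac{292}{99401155} \approx 2.9376 \cdot 10^{-6}$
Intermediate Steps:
$B = - \frac{609}{292}$ ($B = -2 + \frac{\left(-250\right) \frac{1}{365}}{8} = -2 + \frac{1}{8} \left(- \frac{50}{73}\right) = -2 - \frac{25}{292} = - \frac{609}{292} \approx -2.0856$)
$q = 96$ ($q = 32 \cdot 3 = 96$)
$h = - \frac{26889}{292}$ ($h = 6 - \left(96 - - \frac{609}{292}\right) = 6 - \left(96 + \frac{609}{292}\right) = 6 - \frac{28641}{292} = - \frac{26889}{292} \approx -92.086$)
$U{\left(s,A \right)} = - \frac{26889}{292}$
$\frac{1}{U{\left(V{\left(\left(-2 - 5\right)^{2},-22 \right)},n{\left(19 \right)} \right)} + 340507} = \frac{1}{- \frac{26889}{292} + 340507} = \frac{1}{\frac{99401155}{292}} = \frac{292}{99401155}$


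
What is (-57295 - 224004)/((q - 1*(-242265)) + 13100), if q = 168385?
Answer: -281299/423750 ≈ -0.66383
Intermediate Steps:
(-57295 - 224004)/((q - 1*(-242265)) + 13100) = (-57295 - 224004)/((168385 - 1*(-242265)) + 13100) = -281299/((168385 + 242265) + 13100) = -281299/(410650 + 13100) = -281299/423750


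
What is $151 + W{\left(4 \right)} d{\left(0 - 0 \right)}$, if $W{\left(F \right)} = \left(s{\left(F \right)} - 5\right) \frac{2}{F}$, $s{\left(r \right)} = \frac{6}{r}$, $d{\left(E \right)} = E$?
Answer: $151$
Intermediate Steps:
$W{\left(F \right)} = \frac{2 \left(-5 + \frac{6}{F}\right)}{F}$ ($W{\left(F \right)} = \left(\frac{6}{F} - 5\right) \frac{2}{F} = \left(-5 + \frac{6}{F}\right) \frac{2}{F} = \frac{2 \left(-5 + \frac{6}{F}\right)}{F}$)
$151 + W{\left(4 \right)} d{\left(0 - 0 \right)} = 151 + \frac{2 \left(6 - 20\right)}{16} \left(0 - 0\right) = 151 + 2 \cdot \frac{1}{16} \left(6 - 20\right) \left(0 + 0\right) = 151 + 2 \cdot \frac{1}{16} \left(-14\right) 0 = 151 - 0 = 151 + 0 = 151$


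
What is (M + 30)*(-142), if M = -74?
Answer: 6248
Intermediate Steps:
(M + 30)*(-142) = (-74 + 30)*(-142) = -44*(-142) = 6248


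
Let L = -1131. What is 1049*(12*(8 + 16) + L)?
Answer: -884307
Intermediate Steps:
1049*(12*(8 + 16) + L) = 1049*(12*(8 + 16) - 1131) = 1049*(12*24 - 1131) = 1049*(288 - 1131) = 1049*(-843) = -884307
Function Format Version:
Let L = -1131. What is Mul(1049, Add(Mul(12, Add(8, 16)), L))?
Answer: -884307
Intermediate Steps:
Mul(1049, Add(Mul(12, Add(8, 16)), L)) = Mul(1049, Add(Mul(12, Add(8, 16)), -1131)) = Mul(1049, Add(Mul(12, 24), -1131)) = Mul(1049, Add(288, -1131)) = Mul(1049, -843) = -884307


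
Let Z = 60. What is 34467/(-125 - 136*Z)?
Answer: -34467/8285 ≈ -4.1602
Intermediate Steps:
34467/(-125 - 136*Z) = 34467/(-125 - 136*60) = 34467/(-125 - 8160) = 34467/(-8285) = 34467*(-1/8285) = -34467/8285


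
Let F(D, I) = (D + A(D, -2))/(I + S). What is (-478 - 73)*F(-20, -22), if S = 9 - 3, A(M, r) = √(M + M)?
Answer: -2755/4 + 551*I*√10/8 ≈ -688.75 + 217.8*I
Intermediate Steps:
A(M, r) = √2*√M (A(M, r) = √(2*M) = √2*√M)
S = 6
F(D, I) = (D + √2*√D)/(6 + I) (F(D, I) = (D + √2*√D)/(I + 6) = (D + √2*√D)/(6 + I))
(-478 - 73)*F(-20, -22) = (-478 - 73)*((-20 + √2*√(-20))/(6 - 22)) = -551*(-20 + √2*(2*I*√5))/(-16) = -(-551)*(-20 + 2*I*√10)/16 = -551*(5/4 - I*√10/8) = -2755/4 + 551*I*√10/8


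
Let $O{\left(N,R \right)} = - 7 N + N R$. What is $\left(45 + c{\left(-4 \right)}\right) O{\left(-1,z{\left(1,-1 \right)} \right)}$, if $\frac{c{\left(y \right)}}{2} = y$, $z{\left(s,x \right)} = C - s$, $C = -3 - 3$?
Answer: $518$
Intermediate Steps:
$C = -6$ ($C = -3 - 3 = -6$)
$z{\left(s,x \right)} = -6 - s$
$c{\left(y \right)} = 2 y$
$\left(45 + c{\left(-4 \right)}\right) O{\left(-1,z{\left(1,-1 \right)} \right)} = \left(45 + 2 \left(-4\right)\right) \left(- (-7 - 7)\right) = \left(45 - 8\right) \left(- (-7 - 7)\right) = 37 \left(- (-7 - 7)\right) = 37 \left(\left(-1\right) \left(-14\right)\right) = 37 \cdot 14 = 518$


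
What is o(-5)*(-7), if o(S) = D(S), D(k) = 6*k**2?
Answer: -1050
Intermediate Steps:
o(S) = 6*S**2
o(-5)*(-7) = (6*(-5)**2)*(-7) = (6*25)*(-7) = 150*(-7) = -1050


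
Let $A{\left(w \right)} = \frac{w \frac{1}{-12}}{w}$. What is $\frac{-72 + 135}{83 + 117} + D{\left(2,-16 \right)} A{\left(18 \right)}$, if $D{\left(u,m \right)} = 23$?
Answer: $- \frac{961}{600} \approx -1.6017$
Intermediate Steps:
$A{\left(w \right)} = - \frac{1}{12}$ ($A{\left(w \right)} = \frac{w \left(- \frac{1}{12}\right)}{w} = \frac{\left(- \frac{1}{12}\right) w}{w} = - \frac{1}{12}$)
$\frac{-72 + 135}{83 + 117} + D{\left(2,-16 \right)} A{\left(18 \right)} = \frac{-72 + 135}{83 + 117} + 23 \left(- \frac{1}{12}\right) = \frac{63}{200} - \frac{23}{12} = - \frac{961}{600}$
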